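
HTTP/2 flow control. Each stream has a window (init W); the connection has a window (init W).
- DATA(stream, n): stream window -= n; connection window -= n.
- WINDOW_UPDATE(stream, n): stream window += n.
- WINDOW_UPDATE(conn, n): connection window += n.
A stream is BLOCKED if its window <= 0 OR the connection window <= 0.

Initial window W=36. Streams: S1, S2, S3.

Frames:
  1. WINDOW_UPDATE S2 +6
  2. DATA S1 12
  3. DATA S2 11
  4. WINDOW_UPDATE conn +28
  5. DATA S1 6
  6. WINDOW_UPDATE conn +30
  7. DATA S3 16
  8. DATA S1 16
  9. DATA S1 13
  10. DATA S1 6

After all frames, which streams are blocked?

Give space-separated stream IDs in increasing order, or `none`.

Answer: S1

Derivation:
Op 1: conn=36 S1=36 S2=42 S3=36 blocked=[]
Op 2: conn=24 S1=24 S2=42 S3=36 blocked=[]
Op 3: conn=13 S1=24 S2=31 S3=36 blocked=[]
Op 4: conn=41 S1=24 S2=31 S3=36 blocked=[]
Op 5: conn=35 S1=18 S2=31 S3=36 blocked=[]
Op 6: conn=65 S1=18 S2=31 S3=36 blocked=[]
Op 7: conn=49 S1=18 S2=31 S3=20 blocked=[]
Op 8: conn=33 S1=2 S2=31 S3=20 blocked=[]
Op 9: conn=20 S1=-11 S2=31 S3=20 blocked=[1]
Op 10: conn=14 S1=-17 S2=31 S3=20 blocked=[1]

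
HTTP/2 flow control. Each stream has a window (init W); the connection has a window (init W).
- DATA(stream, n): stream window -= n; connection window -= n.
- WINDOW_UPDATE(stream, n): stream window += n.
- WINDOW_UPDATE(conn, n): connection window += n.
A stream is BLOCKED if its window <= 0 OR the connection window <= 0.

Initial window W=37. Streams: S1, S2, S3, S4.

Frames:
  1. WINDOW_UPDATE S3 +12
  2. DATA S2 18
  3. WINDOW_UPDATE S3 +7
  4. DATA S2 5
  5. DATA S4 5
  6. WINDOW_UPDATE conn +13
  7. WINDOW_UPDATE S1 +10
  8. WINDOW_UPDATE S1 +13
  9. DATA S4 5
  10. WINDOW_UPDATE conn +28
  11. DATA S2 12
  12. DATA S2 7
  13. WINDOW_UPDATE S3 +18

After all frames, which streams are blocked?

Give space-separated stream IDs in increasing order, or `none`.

Answer: S2

Derivation:
Op 1: conn=37 S1=37 S2=37 S3=49 S4=37 blocked=[]
Op 2: conn=19 S1=37 S2=19 S3=49 S4=37 blocked=[]
Op 3: conn=19 S1=37 S2=19 S3=56 S4=37 blocked=[]
Op 4: conn=14 S1=37 S2=14 S3=56 S4=37 blocked=[]
Op 5: conn=9 S1=37 S2=14 S3=56 S4=32 blocked=[]
Op 6: conn=22 S1=37 S2=14 S3=56 S4=32 blocked=[]
Op 7: conn=22 S1=47 S2=14 S3=56 S4=32 blocked=[]
Op 8: conn=22 S1=60 S2=14 S3=56 S4=32 blocked=[]
Op 9: conn=17 S1=60 S2=14 S3=56 S4=27 blocked=[]
Op 10: conn=45 S1=60 S2=14 S3=56 S4=27 blocked=[]
Op 11: conn=33 S1=60 S2=2 S3=56 S4=27 blocked=[]
Op 12: conn=26 S1=60 S2=-5 S3=56 S4=27 blocked=[2]
Op 13: conn=26 S1=60 S2=-5 S3=74 S4=27 blocked=[2]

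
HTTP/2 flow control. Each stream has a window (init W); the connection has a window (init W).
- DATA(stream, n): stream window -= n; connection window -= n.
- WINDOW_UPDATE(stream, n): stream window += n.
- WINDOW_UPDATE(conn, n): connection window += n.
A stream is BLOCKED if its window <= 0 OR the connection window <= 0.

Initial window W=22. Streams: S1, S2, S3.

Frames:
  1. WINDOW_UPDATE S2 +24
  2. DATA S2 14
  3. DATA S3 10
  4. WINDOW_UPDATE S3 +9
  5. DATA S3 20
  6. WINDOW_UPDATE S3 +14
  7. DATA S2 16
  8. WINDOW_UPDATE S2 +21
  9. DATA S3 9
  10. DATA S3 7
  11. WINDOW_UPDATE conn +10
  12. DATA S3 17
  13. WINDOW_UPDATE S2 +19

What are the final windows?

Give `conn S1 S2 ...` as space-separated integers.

Op 1: conn=22 S1=22 S2=46 S3=22 blocked=[]
Op 2: conn=8 S1=22 S2=32 S3=22 blocked=[]
Op 3: conn=-2 S1=22 S2=32 S3=12 blocked=[1, 2, 3]
Op 4: conn=-2 S1=22 S2=32 S3=21 blocked=[1, 2, 3]
Op 5: conn=-22 S1=22 S2=32 S3=1 blocked=[1, 2, 3]
Op 6: conn=-22 S1=22 S2=32 S3=15 blocked=[1, 2, 3]
Op 7: conn=-38 S1=22 S2=16 S3=15 blocked=[1, 2, 3]
Op 8: conn=-38 S1=22 S2=37 S3=15 blocked=[1, 2, 3]
Op 9: conn=-47 S1=22 S2=37 S3=6 blocked=[1, 2, 3]
Op 10: conn=-54 S1=22 S2=37 S3=-1 blocked=[1, 2, 3]
Op 11: conn=-44 S1=22 S2=37 S3=-1 blocked=[1, 2, 3]
Op 12: conn=-61 S1=22 S2=37 S3=-18 blocked=[1, 2, 3]
Op 13: conn=-61 S1=22 S2=56 S3=-18 blocked=[1, 2, 3]

Answer: -61 22 56 -18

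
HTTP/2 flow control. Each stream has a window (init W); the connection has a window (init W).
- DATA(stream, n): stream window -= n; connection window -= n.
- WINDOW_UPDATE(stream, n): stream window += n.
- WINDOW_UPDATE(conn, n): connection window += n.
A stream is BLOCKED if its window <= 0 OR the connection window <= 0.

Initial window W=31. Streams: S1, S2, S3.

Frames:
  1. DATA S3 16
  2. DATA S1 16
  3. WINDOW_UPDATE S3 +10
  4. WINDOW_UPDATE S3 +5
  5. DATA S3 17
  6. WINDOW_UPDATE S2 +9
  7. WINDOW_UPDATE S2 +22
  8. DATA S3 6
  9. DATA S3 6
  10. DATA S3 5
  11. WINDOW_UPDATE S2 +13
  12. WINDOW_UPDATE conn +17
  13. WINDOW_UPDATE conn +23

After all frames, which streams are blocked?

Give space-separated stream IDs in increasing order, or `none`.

Answer: S3

Derivation:
Op 1: conn=15 S1=31 S2=31 S3=15 blocked=[]
Op 2: conn=-1 S1=15 S2=31 S3=15 blocked=[1, 2, 3]
Op 3: conn=-1 S1=15 S2=31 S3=25 blocked=[1, 2, 3]
Op 4: conn=-1 S1=15 S2=31 S3=30 blocked=[1, 2, 3]
Op 5: conn=-18 S1=15 S2=31 S3=13 blocked=[1, 2, 3]
Op 6: conn=-18 S1=15 S2=40 S3=13 blocked=[1, 2, 3]
Op 7: conn=-18 S1=15 S2=62 S3=13 blocked=[1, 2, 3]
Op 8: conn=-24 S1=15 S2=62 S3=7 blocked=[1, 2, 3]
Op 9: conn=-30 S1=15 S2=62 S3=1 blocked=[1, 2, 3]
Op 10: conn=-35 S1=15 S2=62 S3=-4 blocked=[1, 2, 3]
Op 11: conn=-35 S1=15 S2=75 S3=-4 blocked=[1, 2, 3]
Op 12: conn=-18 S1=15 S2=75 S3=-4 blocked=[1, 2, 3]
Op 13: conn=5 S1=15 S2=75 S3=-4 blocked=[3]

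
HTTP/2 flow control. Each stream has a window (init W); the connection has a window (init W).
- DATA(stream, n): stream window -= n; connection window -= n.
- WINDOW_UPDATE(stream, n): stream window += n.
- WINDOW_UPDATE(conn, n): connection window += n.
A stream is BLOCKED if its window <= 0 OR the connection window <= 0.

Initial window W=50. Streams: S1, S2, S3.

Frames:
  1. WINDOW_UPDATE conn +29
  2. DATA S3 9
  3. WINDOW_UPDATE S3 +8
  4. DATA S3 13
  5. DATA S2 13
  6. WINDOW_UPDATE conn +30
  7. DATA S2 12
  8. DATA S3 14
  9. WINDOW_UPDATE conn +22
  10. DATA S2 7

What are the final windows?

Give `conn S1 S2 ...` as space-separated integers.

Answer: 63 50 18 22

Derivation:
Op 1: conn=79 S1=50 S2=50 S3=50 blocked=[]
Op 2: conn=70 S1=50 S2=50 S3=41 blocked=[]
Op 3: conn=70 S1=50 S2=50 S3=49 blocked=[]
Op 4: conn=57 S1=50 S2=50 S3=36 blocked=[]
Op 5: conn=44 S1=50 S2=37 S3=36 blocked=[]
Op 6: conn=74 S1=50 S2=37 S3=36 blocked=[]
Op 7: conn=62 S1=50 S2=25 S3=36 blocked=[]
Op 8: conn=48 S1=50 S2=25 S3=22 blocked=[]
Op 9: conn=70 S1=50 S2=25 S3=22 blocked=[]
Op 10: conn=63 S1=50 S2=18 S3=22 blocked=[]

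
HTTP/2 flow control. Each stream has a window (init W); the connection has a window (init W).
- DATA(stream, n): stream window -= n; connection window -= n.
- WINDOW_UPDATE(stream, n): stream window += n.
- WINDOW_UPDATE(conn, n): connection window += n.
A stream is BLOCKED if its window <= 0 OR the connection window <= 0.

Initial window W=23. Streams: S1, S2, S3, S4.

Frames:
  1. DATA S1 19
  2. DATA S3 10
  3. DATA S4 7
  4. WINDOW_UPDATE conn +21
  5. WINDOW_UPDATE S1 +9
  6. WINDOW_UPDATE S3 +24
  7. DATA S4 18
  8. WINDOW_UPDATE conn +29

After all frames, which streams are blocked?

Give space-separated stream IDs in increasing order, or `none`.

Op 1: conn=4 S1=4 S2=23 S3=23 S4=23 blocked=[]
Op 2: conn=-6 S1=4 S2=23 S3=13 S4=23 blocked=[1, 2, 3, 4]
Op 3: conn=-13 S1=4 S2=23 S3=13 S4=16 blocked=[1, 2, 3, 4]
Op 4: conn=8 S1=4 S2=23 S3=13 S4=16 blocked=[]
Op 5: conn=8 S1=13 S2=23 S3=13 S4=16 blocked=[]
Op 6: conn=8 S1=13 S2=23 S3=37 S4=16 blocked=[]
Op 7: conn=-10 S1=13 S2=23 S3=37 S4=-2 blocked=[1, 2, 3, 4]
Op 8: conn=19 S1=13 S2=23 S3=37 S4=-2 blocked=[4]

Answer: S4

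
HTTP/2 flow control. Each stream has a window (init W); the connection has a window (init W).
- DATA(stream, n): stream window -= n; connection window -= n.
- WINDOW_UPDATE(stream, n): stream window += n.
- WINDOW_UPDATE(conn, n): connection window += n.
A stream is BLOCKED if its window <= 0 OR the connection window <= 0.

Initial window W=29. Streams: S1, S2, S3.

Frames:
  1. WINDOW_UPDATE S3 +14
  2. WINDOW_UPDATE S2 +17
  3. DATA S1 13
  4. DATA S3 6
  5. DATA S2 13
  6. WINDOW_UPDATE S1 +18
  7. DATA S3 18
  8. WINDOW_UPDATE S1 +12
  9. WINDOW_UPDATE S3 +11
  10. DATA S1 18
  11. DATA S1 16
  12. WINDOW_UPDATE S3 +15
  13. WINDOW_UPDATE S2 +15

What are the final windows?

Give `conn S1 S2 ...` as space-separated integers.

Answer: -55 12 48 45

Derivation:
Op 1: conn=29 S1=29 S2=29 S3=43 blocked=[]
Op 2: conn=29 S1=29 S2=46 S3=43 blocked=[]
Op 3: conn=16 S1=16 S2=46 S3=43 blocked=[]
Op 4: conn=10 S1=16 S2=46 S3=37 blocked=[]
Op 5: conn=-3 S1=16 S2=33 S3=37 blocked=[1, 2, 3]
Op 6: conn=-3 S1=34 S2=33 S3=37 blocked=[1, 2, 3]
Op 7: conn=-21 S1=34 S2=33 S3=19 blocked=[1, 2, 3]
Op 8: conn=-21 S1=46 S2=33 S3=19 blocked=[1, 2, 3]
Op 9: conn=-21 S1=46 S2=33 S3=30 blocked=[1, 2, 3]
Op 10: conn=-39 S1=28 S2=33 S3=30 blocked=[1, 2, 3]
Op 11: conn=-55 S1=12 S2=33 S3=30 blocked=[1, 2, 3]
Op 12: conn=-55 S1=12 S2=33 S3=45 blocked=[1, 2, 3]
Op 13: conn=-55 S1=12 S2=48 S3=45 blocked=[1, 2, 3]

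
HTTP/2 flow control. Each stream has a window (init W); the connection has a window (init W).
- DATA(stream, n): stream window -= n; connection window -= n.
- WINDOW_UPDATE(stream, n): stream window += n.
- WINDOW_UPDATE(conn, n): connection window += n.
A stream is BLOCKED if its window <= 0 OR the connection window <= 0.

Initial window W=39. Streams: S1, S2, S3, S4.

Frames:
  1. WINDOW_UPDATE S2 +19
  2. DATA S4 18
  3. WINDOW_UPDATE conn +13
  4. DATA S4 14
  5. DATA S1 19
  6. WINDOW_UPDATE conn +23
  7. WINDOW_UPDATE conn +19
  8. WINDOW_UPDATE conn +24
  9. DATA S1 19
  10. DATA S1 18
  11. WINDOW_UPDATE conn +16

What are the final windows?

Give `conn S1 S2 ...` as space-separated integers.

Op 1: conn=39 S1=39 S2=58 S3=39 S4=39 blocked=[]
Op 2: conn=21 S1=39 S2=58 S3=39 S4=21 blocked=[]
Op 3: conn=34 S1=39 S2=58 S3=39 S4=21 blocked=[]
Op 4: conn=20 S1=39 S2=58 S3=39 S4=7 blocked=[]
Op 5: conn=1 S1=20 S2=58 S3=39 S4=7 blocked=[]
Op 6: conn=24 S1=20 S2=58 S3=39 S4=7 blocked=[]
Op 7: conn=43 S1=20 S2=58 S3=39 S4=7 blocked=[]
Op 8: conn=67 S1=20 S2=58 S3=39 S4=7 blocked=[]
Op 9: conn=48 S1=1 S2=58 S3=39 S4=7 blocked=[]
Op 10: conn=30 S1=-17 S2=58 S3=39 S4=7 blocked=[1]
Op 11: conn=46 S1=-17 S2=58 S3=39 S4=7 blocked=[1]

Answer: 46 -17 58 39 7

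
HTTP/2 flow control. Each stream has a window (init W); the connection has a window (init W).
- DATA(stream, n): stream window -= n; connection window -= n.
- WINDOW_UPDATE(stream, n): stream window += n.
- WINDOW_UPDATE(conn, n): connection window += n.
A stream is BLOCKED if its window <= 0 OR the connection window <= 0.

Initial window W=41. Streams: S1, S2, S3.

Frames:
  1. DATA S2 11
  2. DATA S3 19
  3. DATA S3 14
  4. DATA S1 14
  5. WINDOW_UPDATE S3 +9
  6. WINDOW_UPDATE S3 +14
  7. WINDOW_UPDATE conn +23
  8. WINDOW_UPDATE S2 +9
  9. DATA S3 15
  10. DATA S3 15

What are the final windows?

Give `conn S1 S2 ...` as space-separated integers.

Op 1: conn=30 S1=41 S2=30 S3=41 blocked=[]
Op 2: conn=11 S1=41 S2=30 S3=22 blocked=[]
Op 3: conn=-3 S1=41 S2=30 S3=8 blocked=[1, 2, 3]
Op 4: conn=-17 S1=27 S2=30 S3=8 blocked=[1, 2, 3]
Op 5: conn=-17 S1=27 S2=30 S3=17 blocked=[1, 2, 3]
Op 6: conn=-17 S1=27 S2=30 S3=31 blocked=[1, 2, 3]
Op 7: conn=6 S1=27 S2=30 S3=31 blocked=[]
Op 8: conn=6 S1=27 S2=39 S3=31 blocked=[]
Op 9: conn=-9 S1=27 S2=39 S3=16 blocked=[1, 2, 3]
Op 10: conn=-24 S1=27 S2=39 S3=1 blocked=[1, 2, 3]

Answer: -24 27 39 1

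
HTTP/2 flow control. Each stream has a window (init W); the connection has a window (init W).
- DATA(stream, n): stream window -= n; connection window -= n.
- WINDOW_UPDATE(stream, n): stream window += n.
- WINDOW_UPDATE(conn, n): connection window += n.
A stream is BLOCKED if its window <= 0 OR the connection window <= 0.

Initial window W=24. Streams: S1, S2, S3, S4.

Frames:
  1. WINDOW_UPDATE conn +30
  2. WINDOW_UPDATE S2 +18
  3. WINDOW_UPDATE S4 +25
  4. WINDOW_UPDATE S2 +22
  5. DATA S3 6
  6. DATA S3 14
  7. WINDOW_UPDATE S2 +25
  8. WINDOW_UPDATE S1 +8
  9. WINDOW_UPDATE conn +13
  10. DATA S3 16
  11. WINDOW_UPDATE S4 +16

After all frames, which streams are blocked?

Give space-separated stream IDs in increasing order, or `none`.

Op 1: conn=54 S1=24 S2=24 S3=24 S4=24 blocked=[]
Op 2: conn=54 S1=24 S2=42 S3=24 S4=24 blocked=[]
Op 3: conn=54 S1=24 S2=42 S3=24 S4=49 blocked=[]
Op 4: conn=54 S1=24 S2=64 S3=24 S4=49 blocked=[]
Op 5: conn=48 S1=24 S2=64 S3=18 S4=49 blocked=[]
Op 6: conn=34 S1=24 S2=64 S3=4 S4=49 blocked=[]
Op 7: conn=34 S1=24 S2=89 S3=4 S4=49 blocked=[]
Op 8: conn=34 S1=32 S2=89 S3=4 S4=49 blocked=[]
Op 9: conn=47 S1=32 S2=89 S3=4 S4=49 blocked=[]
Op 10: conn=31 S1=32 S2=89 S3=-12 S4=49 blocked=[3]
Op 11: conn=31 S1=32 S2=89 S3=-12 S4=65 blocked=[3]

Answer: S3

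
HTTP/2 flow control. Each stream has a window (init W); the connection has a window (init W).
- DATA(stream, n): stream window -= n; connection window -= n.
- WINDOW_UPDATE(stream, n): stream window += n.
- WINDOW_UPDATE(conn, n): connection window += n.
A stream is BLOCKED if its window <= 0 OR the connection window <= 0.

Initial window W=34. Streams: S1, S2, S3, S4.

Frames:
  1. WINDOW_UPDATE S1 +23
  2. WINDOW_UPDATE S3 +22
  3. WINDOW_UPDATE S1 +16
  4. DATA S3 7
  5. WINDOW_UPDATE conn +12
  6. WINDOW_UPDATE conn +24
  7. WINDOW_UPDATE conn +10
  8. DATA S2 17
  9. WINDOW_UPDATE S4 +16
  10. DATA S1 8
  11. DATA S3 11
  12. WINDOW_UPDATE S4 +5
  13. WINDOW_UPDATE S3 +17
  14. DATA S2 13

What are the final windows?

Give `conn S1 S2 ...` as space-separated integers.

Answer: 24 65 4 55 55

Derivation:
Op 1: conn=34 S1=57 S2=34 S3=34 S4=34 blocked=[]
Op 2: conn=34 S1=57 S2=34 S3=56 S4=34 blocked=[]
Op 3: conn=34 S1=73 S2=34 S3=56 S4=34 blocked=[]
Op 4: conn=27 S1=73 S2=34 S3=49 S4=34 blocked=[]
Op 5: conn=39 S1=73 S2=34 S3=49 S4=34 blocked=[]
Op 6: conn=63 S1=73 S2=34 S3=49 S4=34 blocked=[]
Op 7: conn=73 S1=73 S2=34 S3=49 S4=34 blocked=[]
Op 8: conn=56 S1=73 S2=17 S3=49 S4=34 blocked=[]
Op 9: conn=56 S1=73 S2=17 S3=49 S4=50 blocked=[]
Op 10: conn=48 S1=65 S2=17 S3=49 S4=50 blocked=[]
Op 11: conn=37 S1=65 S2=17 S3=38 S4=50 blocked=[]
Op 12: conn=37 S1=65 S2=17 S3=38 S4=55 blocked=[]
Op 13: conn=37 S1=65 S2=17 S3=55 S4=55 blocked=[]
Op 14: conn=24 S1=65 S2=4 S3=55 S4=55 blocked=[]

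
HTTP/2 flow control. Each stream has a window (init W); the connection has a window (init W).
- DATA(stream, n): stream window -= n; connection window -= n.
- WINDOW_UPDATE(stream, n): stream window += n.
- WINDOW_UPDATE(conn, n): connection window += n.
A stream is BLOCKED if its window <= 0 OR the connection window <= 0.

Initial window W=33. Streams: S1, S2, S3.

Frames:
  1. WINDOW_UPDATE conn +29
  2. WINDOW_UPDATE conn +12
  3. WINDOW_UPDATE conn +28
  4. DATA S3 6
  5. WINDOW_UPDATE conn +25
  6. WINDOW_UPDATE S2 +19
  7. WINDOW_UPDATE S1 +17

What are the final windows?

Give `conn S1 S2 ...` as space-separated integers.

Answer: 121 50 52 27

Derivation:
Op 1: conn=62 S1=33 S2=33 S3=33 blocked=[]
Op 2: conn=74 S1=33 S2=33 S3=33 blocked=[]
Op 3: conn=102 S1=33 S2=33 S3=33 blocked=[]
Op 4: conn=96 S1=33 S2=33 S3=27 blocked=[]
Op 5: conn=121 S1=33 S2=33 S3=27 blocked=[]
Op 6: conn=121 S1=33 S2=52 S3=27 blocked=[]
Op 7: conn=121 S1=50 S2=52 S3=27 blocked=[]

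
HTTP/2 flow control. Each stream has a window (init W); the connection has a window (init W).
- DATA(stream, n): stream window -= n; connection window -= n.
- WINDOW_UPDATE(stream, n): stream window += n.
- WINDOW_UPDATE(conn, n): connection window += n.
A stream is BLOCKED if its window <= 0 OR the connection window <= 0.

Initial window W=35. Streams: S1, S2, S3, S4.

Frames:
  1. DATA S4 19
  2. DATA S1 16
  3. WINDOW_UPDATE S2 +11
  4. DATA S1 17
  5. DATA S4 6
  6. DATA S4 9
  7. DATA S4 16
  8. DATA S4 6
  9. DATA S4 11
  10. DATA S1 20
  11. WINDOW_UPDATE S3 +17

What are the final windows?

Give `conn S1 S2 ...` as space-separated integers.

Answer: -85 -18 46 52 -32

Derivation:
Op 1: conn=16 S1=35 S2=35 S3=35 S4=16 blocked=[]
Op 2: conn=0 S1=19 S2=35 S3=35 S4=16 blocked=[1, 2, 3, 4]
Op 3: conn=0 S1=19 S2=46 S3=35 S4=16 blocked=[1, 2, 3, 4]
Op 4: conn=-17 S1=2 S2=46 S3=35 S4=16 blocked=[1, 2, 3, 4]
Op 5: conn=-23 S1=2 S2=46 S3=35 S4=10 blocked=[1, 2, 3, 4]
Op 6: conn=-32 S1=2 S2=46 S3=35 S4=1 blocked=[1, 2, 3, 4]
Op 7: conn=-48 S1=2 S2=46 S3=35 S4=-15 blocked=[1, 2, 3, 4]
Op 8: conn=-54 S1=2 S2=46 S3=35 S4=-21 blocked=[1, 2, 3, 4]
Op 9: conn=-65 S1=2 S2=46 S3=35 S4=-32 blocked=[1, 2, 3, 4]
Op 10: conn=-85 S1=-18 S2=46 S3=35 S4=-32 blocked=[1, 2, 3, 4]
Op 11: conn=-85 S1=-18 S2=46 S3=52 S4=-32 blocked=[1, 2, 3, 4]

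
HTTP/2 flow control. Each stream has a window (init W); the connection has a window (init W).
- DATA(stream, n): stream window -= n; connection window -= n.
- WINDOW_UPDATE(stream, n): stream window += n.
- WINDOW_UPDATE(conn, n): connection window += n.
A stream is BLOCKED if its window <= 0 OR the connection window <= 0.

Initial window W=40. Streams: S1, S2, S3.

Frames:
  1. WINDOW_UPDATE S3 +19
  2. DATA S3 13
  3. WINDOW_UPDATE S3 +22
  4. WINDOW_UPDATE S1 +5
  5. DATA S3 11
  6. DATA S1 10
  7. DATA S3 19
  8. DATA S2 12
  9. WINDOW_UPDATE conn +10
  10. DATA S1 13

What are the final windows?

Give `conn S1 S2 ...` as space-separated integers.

Answer: -28 22 28 38

Derivation:
Op 1: conn=40 S1=40 S2=40 S3=59 blocked=[]
Op 2: conn=27 S1=40 S2=40 S3=46 blocked=[]
Op 3: conn=27 S1=40 S2=40 S3=68 blocked=[]
Op 4: conn=27 S1=45 S2=40 S3=68 blocked=[]
Op 5: conn=16 S1=45 S2=40 S3=57 blocked=[]
Op 6: conn=6 S1=35 S2=40 S3=57 blocked=[]
Op 7: conn=-13 S1=35 S2=40 S3=38 blocked=[1, 2, 3]
Op 8: conn=-25 S1=35 S2=28 S3=38 blocked=[1, 2, 3]
Op 9: conn=-15 S1=35 S2=28 S3=38 blocked=[1, 2, 3]
Op 10: conn=-28 S1=22 S2=28 S3=38 blocked=[1, 2, 3]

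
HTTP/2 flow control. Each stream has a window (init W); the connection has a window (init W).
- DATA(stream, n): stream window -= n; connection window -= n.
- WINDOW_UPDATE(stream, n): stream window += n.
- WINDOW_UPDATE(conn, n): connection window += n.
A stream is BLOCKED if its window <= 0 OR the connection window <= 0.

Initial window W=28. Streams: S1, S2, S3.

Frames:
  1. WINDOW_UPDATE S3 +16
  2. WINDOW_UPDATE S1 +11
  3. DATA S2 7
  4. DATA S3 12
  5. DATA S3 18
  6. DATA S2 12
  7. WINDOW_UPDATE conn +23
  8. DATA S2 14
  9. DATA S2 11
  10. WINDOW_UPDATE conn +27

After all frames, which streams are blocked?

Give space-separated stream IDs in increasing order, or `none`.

Op 1: conn=28 S1=28 S2=28 S3=44 blocked=[]
Op 2: conn=28 S1=39 S2=28 S3=44 blocked=[]
Op 3: conn=21 S1=39 S2=21 S3=44 blocked=[]
Op 4: conn=9 S1=39 S2=21 S3=32 blocked=[]
Op 5: conn=-9 S1=39 S2=21 S3=14 blocked=[1, 2, 3]
Op 6: conn=-21 S1=39 S2=9 S3=14 blocked=[1, 2, 3]
Op 7: conn=2 S1=39 S2=9 S3=14 blocked=[]
Op 8: conn=-12 S1=39 S2=-5 S3=14 blocked=[1, 2, 3]
Op 9: conn=-23 S1=39 S2=-16 S3=14 blocked=[1, 2, 3]
Op 10: conn=4 S1=39 S2=-16 S3=14 blocked=[2]

Answer: S2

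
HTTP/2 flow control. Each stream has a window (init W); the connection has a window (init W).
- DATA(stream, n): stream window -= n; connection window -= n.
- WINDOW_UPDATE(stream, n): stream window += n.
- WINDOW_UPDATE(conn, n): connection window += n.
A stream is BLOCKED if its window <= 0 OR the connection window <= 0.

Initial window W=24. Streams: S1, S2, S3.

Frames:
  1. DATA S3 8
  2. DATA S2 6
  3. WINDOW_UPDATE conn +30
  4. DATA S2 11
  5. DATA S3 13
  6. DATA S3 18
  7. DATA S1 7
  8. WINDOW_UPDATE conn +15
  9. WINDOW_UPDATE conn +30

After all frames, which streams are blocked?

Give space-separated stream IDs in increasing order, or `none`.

Op 1: conn=16 S1=24 S2=24 S3=16 blocked=[]
Op 2: conn=10 S1=24 S2=18 S3=16 blocked=[]
Op 3: conn=40 S1=24 S2=18 S3=16 blocked=[]
Op 4: conn=29 S1=24 S2=7 S3=16 blocked=[]
Op 5: conn=16 S1=24 S2=7 S3=3 blocked=[]
Op 6: conn=-2 S1=24 S2=7 S3=-15 blocked=[1, 2, 3]
Op 7: conn=-9 S1=17 S2=7 S3=-15 blocked=[1, 2, 3]
Op 8: conn=6 S1=17 S2=7 S3=-15 blocked=[3]
Op 9: conn=36 S1=17 S2=7 S3=-15 blocked=[3]

Answer: S3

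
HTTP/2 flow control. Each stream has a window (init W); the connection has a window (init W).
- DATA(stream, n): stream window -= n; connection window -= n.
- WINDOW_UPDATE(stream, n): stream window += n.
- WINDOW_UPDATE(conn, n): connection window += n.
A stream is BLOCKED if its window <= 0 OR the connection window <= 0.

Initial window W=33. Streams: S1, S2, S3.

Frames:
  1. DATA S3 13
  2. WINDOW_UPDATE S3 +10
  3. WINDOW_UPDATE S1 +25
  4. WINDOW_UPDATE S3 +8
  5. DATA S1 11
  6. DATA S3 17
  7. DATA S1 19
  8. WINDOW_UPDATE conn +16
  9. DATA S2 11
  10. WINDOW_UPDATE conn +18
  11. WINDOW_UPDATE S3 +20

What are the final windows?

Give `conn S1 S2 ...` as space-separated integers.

Answer: -4 28 22 41

Derivation:
Op 1: conn=20 S1=33 S2=33 S3=20 blocked=[]
Op 2: conn=20 S1=33 S2=33 S3=30 blocked=[]
Op 3: conn=20 S1=58 S2=33 S3=30 blocked=[]
Op 4: conn=20 S1=58 S2=33 S3=38 blocked=[]
Op 5: conn=9 S1=47 S2=33 S3=38 blocked=[]
Op 6: conn=-8 S1=47 S2=33 S3=21 blocked=[1, 2, 3]
Op 7: conn=-27 S1=28 S2=33 S3=21 blocked=[1, 2, 3]
Op 8: conn=-11 S1=28 S2=33 S3=21 blocked=[1, 2, 3]
Op 9: conn=-22 S1=28 S2=22 S3=21 blocked=[1, 2, 3]
Op 10: conn=-4 S1=28 S2=22 S3=21 blocked=[1, 2, 3]
Op 11: conn=-4 S1=28 S2=22 S3=41 blocked=[1, 2, 3]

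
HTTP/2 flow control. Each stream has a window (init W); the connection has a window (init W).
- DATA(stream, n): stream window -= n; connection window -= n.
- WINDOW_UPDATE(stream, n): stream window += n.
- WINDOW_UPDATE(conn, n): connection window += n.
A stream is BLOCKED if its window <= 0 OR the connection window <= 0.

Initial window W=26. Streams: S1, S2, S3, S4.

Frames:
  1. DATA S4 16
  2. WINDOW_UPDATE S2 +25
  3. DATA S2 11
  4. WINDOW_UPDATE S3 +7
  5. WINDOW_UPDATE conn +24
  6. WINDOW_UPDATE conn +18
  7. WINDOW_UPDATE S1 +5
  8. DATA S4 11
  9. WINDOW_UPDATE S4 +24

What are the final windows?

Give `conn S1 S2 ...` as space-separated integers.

Answer: 30 31 40 33 23

Derivation:
Op 1: conn=10 S1=26 S2=26 S3=26 S4=10 blocked=[]
Op 2: conn=10 S1=26 S2=51 S3=26 S4=10 blocked=[]
Op 3: conn=-1 S1=26 S2=40 S3=26 S4=10 blocked=[1, 2, 3, 4]
Op 4: conn=-1 S1=26 S2=40 S3=33 S4=10 blocked=[1, 2, 3, 4]
Op 5: conn=23 S1=26 S2=40 S3=33 S4=10 blocked=[]
Op 6: conn=41 S1=26 S2=40 S3=33 S4=10 blocked=[]
Op 7: conn=41 S1=31 S2=40 S3=33 S4=10 blocked=[]
Op 8: conn=30 S1=31 S2=40 S3=33 S4=-1 blocked=[4]
Op 9: conn=30 S1=31 S2=40 S3=33 S4=23 blocked=[]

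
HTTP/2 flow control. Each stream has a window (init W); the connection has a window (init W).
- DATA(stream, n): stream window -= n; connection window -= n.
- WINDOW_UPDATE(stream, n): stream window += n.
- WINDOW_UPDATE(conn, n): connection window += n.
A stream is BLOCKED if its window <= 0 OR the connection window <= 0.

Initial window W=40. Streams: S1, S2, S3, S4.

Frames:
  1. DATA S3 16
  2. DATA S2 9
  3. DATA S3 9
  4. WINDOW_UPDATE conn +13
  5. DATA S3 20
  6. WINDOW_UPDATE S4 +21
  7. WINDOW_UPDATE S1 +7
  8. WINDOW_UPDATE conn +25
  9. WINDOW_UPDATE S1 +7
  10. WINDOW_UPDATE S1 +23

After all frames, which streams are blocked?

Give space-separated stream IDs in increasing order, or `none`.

Answer: S3

Derivation:
Op 1: conn=24 S1=40 S2=40 S3=24 S4=40 blocked=[]
Op 2: conn=15 S1=40 S2=31 S3=24 S4=40 blocked=[]
Op 3: conn=6 S1=40 S2=31 S3=15 S4=40 blocked=[]
Op 4: conn=19 S1=40 S2=31 S3=15 S4=40 blocked=[]
Op 5: conn=-1 S1=40 S2=31 S3=-5 S4=40 blocked=[1, 2, 3, 4]
Op 6: conn=-1 S1=40 S2=31 S3=-5 S4=61 blocked=[1, 2, 3, 4]
Op 7: conn=-1 S1=47 S2=31 S3=-5 S4=61 blocked=[1, 2, 3, 4]
Op 8: conn=24 S1=47 S2=31 S3=-5 S4=61 blocked=[3]
Op 9: conn=24 S1=54 S2=31 S3=-5 S4=61 blocked=[3]
Op 10: conn=24 S1=77 S2=31 S3=-5 S4=61 blocked=[3]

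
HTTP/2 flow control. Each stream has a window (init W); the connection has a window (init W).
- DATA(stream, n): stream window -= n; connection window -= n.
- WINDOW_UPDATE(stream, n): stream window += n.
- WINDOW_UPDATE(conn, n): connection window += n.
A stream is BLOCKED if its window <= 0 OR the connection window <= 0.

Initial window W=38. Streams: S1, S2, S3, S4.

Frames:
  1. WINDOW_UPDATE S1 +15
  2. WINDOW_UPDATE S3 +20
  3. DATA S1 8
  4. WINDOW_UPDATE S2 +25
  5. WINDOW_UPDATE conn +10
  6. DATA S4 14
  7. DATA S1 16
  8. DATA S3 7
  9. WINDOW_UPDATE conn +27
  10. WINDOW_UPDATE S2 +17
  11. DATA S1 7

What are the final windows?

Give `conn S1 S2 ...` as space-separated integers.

Op 1: conn=38 S1=53 S2=38 S3=38 S4=38 blocked=[]
Op 2: conn=38 S1=53 S2=38 S3=58 S4=38 blocked=[]
Op 3: conn=30 S1=45 S2=38 S3=58 S4=38 blocked=[]
Op 4: conn=30 S1=45 S2=63 S3=58 S4=38 blocked=[]
Op 5: conn=40 S1=45 S2=63 S3=58 S4=38 blocked=[]
Op 6: conn=26 S1=45 S2=63 S3=58 S4=24 blocked=[]
Op 7: conn=10 S1=29 S2=63 S3=58 S4=24 blocked=[]
Op 8: conn=3 S1=29 S2=63 S3=51 S4=24 blocked=[]
Op 9: conn=30 S1=29 S2=63 S3=51 S4=24 blocked=[]
Op 10: conn=30 S1=29 S2=80 S3=51 S4=24 blocked=[]
Op 11: conn=23 S1=22 S2=80 S3=51 S4=24 blocked=[]

Answer: 23 22 80 51 24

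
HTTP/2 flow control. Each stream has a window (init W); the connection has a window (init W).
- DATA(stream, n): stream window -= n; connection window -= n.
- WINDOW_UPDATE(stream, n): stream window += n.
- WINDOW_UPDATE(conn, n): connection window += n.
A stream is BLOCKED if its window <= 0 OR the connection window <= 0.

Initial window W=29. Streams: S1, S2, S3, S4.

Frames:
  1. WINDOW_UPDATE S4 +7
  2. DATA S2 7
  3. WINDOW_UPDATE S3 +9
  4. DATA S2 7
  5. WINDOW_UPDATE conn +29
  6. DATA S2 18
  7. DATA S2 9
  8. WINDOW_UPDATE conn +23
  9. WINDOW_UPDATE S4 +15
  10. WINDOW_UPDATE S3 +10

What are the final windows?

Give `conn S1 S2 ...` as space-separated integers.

Answer: 40 29 -12 48 51

Derivation:
Op 1: conn=29 S1=29 S2=29 S3=29 S4=36 blocked=[]
Op 2: conn=22 S1=29 S2=22 S3=29 S4=36 blocked=[]
Op 3: conn=22 S1=29 S2=22 S3=38 S4=36 blocked=[]
Op 4: conn=15 S1=29 S2=15 S3=38 S4=36 blocked=[]
Op 5: conn=44 S1=29 S2=15 S3=38 S4=36 blocked=[]
Op 6: conn=26 S1=29 S2=-3 S3=38 S4=36 blocked=[2]
Op 7: conn=17 S1=29 S2=-12 S3=38 S4=36 blocked=[2]
Op 8: conn=40 S1=29 S2=-12 S3=38 S4=36 blocked=[2]
Op 9: conn=40 S1=29 S2=-12 S3=38 S4=51 blocked=[2]
Op 10: conn=40 S1=29 S2=-12 S3=48 S4=51 blocked=[2]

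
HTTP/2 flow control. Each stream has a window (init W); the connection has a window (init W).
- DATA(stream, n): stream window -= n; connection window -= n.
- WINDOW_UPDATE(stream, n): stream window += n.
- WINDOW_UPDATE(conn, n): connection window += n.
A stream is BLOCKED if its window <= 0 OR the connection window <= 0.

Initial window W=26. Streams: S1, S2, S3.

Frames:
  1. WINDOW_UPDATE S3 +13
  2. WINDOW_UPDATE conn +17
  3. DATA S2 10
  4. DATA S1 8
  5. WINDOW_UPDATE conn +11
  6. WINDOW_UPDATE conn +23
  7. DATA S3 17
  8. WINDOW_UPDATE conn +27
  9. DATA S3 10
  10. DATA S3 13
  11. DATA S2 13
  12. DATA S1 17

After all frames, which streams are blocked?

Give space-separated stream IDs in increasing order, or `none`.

Answer: S3

Derivation:
Op 1: conn=26 S1=26 S2=26 S3=39 blocked=[]
Op 2: conn=43 S1=26 S2=26 S3=39 blocked=[]
Op 3: conn=33 S1=26 S2=16 S3=39 blocked=[]
Op 4: conn=25 S1=18 S2=16 S3=39 blocked=[]
Op 5: conn=36 S1=18 S2=16 S3=39 blocked=[]
Op 6: conn=59 S1=18 S2=16 S3=39 blocked=[]
Op 7: conn=42 S1=18 S2=16 S3=22 blocked=[]
Op 8: conn=69 S1=18 S2=16 S3=22 blocked=[]
Op 9: conn=59 S1=18 S2=16 S3=12 blocked=[]
Op 10: conn=46 S1=18 S2=16 S3=-1 blocked=[3]
Op 11: conn=33 S1=18 S2=3 S3=-1 blocked=[3]
Op 12: conn=16 S1=1 S2=3 S3=-1 blocked=[3]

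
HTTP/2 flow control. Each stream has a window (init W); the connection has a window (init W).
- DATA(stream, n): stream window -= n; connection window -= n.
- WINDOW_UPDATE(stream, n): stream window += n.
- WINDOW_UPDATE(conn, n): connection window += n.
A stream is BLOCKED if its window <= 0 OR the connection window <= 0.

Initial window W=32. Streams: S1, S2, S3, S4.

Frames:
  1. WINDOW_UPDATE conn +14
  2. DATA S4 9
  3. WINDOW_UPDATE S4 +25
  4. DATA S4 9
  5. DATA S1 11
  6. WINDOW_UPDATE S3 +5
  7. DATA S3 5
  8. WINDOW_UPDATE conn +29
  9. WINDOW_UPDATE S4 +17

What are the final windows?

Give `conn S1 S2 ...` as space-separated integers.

Answer: 41 21 32 32 56

Derivation:
Op 1: conn=46 S1=32 S2=32 S3=32 S4=32 blocked=[]
Op 2: conn=37 S1=32 S2=32 S3=32 S4=23 blocked=[]
Op 3: conn=37 S1=32 S2=32 S3=32 S4=48 blocked=[]
Op 4: conn=28 S1=32 S2=32 S3=32 S4=39 blocked=[]
Op 5: conn=17 S1=21 S2=32 S3=32 S4=39 blocked=[]
Op 6: conn=17 S1=21 S2=32 S3=37 S4=39 blocked=[]
Op 7: conn=12 S1=21 S2=32 S3=32 S4=39 blocked=[]
Op 8: conn=41 S1=21 S2=32 S3=32 S4=39 blocked=[]
Op 9: conn=41 S1=21 S2=32 S3=32 S4=56 blocked=[]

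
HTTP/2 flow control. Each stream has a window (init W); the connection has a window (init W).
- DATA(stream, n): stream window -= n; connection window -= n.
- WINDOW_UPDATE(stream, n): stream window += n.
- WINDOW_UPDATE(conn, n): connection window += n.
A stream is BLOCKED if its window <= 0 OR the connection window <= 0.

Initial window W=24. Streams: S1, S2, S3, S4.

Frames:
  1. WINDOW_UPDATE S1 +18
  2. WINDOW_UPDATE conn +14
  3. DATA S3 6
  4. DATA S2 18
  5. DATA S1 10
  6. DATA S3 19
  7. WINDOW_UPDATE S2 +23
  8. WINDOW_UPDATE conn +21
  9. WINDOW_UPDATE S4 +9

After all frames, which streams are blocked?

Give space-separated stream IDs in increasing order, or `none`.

Op 1: conn=24 S1=42 S2=24 S3=24 S4=24 blocked=[]
Op 2: conn=38 S1=42 S2=24 S3=24 S4=24 blocked=[]
Op 3: conn=32 S1=42 S2=24 S3=18 S4=24 blocked=[]
Op 4: conn=14 S1=42 S2=6 S3=18 S4=24 blocked=[]
Op 5: conn=4 S1=32 S2=6 S3=18 S4=24 blocked=[]
Op 6: conn=-15 S1=32 S2=6 S3=-1 S4=24 blocked=[1, 2, 3, 4]
Op 7: conn=-15 S1=32 S2=29 S3=-1 S4=24 blocked=[1, 2, 3, 4]
Op 8: conn=6 S1=32 S2=29 S3=-1 S4=24 blocked=[3]
Op 9: conn=6 S1=32 S2=29 S3=-1 S4=33 blocked=[3]

Answer: S3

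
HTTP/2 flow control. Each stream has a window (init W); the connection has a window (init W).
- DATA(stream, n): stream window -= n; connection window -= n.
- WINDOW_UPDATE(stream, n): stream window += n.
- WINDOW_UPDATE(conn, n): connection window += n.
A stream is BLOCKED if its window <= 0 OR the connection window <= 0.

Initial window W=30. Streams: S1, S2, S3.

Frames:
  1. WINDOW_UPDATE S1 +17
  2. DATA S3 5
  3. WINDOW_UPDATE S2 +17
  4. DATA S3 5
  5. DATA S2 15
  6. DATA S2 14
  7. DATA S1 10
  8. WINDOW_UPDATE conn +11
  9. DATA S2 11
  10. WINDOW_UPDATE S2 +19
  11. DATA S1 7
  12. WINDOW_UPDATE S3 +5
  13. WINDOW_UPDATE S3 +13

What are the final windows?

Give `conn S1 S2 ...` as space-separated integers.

Op 1: conn=30 S1=47 S2=30 S3=30 blocked=[]
Op 2: conn=25 S1=47 S2=30 S3=25 blocked=[]
Op 3: conn=25 S1=47 S2=47 S3=25 blocked=[]
Op 4: conn=20 S1=47 S2=47 S3=20 blocked=[]
Op 5: conn=5 S1=47 S2=32 S3=20 blocked=[]
Op 6: conn=-9 S1=47 S2=18 S3=20 blocked=[1, 2, 3]
Op 7: conn=-19 S1=37 S2=18 S3=20 blocked=[1, 2, 3]
Op 8: conn=-8 S1=37 S2=18 S3=20 blocked=[1, 2, 3]
Op 9: conn=-19 S1=37 S2=7 S3=20 blocked=[1, 2, 3]
Op 10: conn=-19 S1=37 S2=26 S3=20 blocked=[1, 2, 3]
Op 11: conn=-26 S1=30 S2=26 S3=20 blocked=[1, 2, 3]
Op 12: conn=-26 S1=30 S2=26 S3=25 blocked=[1, 2, 3]
Op 13: conn=-26 S1=30 S2=26 S3=38 blocked=[1, 2, 3]

Answer: -26 30 26 38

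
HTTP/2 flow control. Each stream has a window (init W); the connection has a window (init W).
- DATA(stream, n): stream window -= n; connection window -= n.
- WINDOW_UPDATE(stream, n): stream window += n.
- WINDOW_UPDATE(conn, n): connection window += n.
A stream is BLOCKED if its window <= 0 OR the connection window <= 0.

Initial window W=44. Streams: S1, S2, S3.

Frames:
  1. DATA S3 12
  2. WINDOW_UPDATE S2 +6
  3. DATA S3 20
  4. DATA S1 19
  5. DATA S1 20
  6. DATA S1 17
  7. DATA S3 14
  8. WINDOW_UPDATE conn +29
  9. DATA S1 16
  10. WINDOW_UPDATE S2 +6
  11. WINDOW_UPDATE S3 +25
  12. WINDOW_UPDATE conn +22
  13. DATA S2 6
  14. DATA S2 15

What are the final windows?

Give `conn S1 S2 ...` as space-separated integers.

Op 1: conn=32 S1=44 S2=44 S3=32 blocked=[]
Op 2: conn=32 S1=44 S2=50 S3=32 blocked=[]
Op 3: conn=12 S1=44 S2=50 S3=12 blocked=[]
Op 4: conn=-7 S1=25 S2=50 S3=12 blocked=[1, 2, 3]
Op 5: conn=-27 S1=5 S2=50 S3=12 blocked=[1, 2, 3]
Op 6: conn=-44 S1=-12 S2=50 S3=12 blocked=[1, 2, 3]
Op 7: conn=-58 S1=-12 S2=50 S3=-2 blocked=[1, 2, 3]
Op 8: conn=-29 S1=-12 S2=50 S3=-2 blocked=[1, 2, 3]
Op 9: conn=-45 S1=-28 S2=50 S3=-2 blocked=[1, 2, 3]
Op 10: conn=-45 S1=-28 S2=56 S3=-2 blocked=[1, 2, 3]
Op 11: conn=-45 S1=-28 S2=56 S3=23 blocked=[1, 2, 3]
Op 12: conn=-23 S1=-28 S2=56 S3=23 blocked=[1, 2, 3]
Op 13: conn=-29 S1=-28 S2=50 S3=23 blocked=[1, 2, 3]
Op 14: conn=-44 S1=-28 S2=35 S3=23 blocked=[1, 2, 3]

Answer: -44 -28 35 23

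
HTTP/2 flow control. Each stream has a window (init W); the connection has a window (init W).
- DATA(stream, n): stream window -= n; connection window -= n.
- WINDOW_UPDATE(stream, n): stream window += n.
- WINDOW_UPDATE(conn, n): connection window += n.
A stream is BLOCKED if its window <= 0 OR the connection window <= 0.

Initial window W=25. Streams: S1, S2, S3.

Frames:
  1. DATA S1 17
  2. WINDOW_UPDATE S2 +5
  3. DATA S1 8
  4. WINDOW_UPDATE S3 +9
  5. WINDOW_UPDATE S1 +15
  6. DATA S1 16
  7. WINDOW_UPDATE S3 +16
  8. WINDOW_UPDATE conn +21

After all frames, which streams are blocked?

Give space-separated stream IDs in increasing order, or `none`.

Answer: S1

Derivation:
Op 1: conn=8 S1=8 S2=25 S3=25 blocked=[]
Op 2: conn=8 S1=8 S2=30 S3=25 blocked=[]
Op 3: conn=0 S1=0 S2=30 S3=25 blocked=[1, 2, 3]
Op 4: conn=0 S1=0 S2=30 S3=34 blocked=[1, 2, 3]
Op 5: conn=0 S1=15 S2=30 S3=34 blocked=[1, 2, 3]
Op 6: conn=-16 S1=-1 S2=30 S3=34 blocked=[1, 2, 3]
Op 7: conn=-16 S1=-1 S2=30 S3=50 blocked=[1, 2, 3]
Op 8: conn=5 S1=-1 S2=30 S3=50 blocked=[1]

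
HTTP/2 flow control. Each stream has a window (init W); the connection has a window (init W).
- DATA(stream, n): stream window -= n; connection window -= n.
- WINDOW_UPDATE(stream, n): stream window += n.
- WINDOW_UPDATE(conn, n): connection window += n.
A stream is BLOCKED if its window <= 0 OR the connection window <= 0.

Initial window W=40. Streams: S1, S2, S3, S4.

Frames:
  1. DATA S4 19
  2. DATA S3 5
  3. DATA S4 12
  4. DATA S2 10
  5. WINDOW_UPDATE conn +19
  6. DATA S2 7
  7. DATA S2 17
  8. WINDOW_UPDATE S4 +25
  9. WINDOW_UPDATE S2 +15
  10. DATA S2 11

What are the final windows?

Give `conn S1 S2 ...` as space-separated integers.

Answer: -22 40 10 35 34

Derivation:
Op 1: conn=21 S1=40 S2=40 S3=40 S4=21 blocked=[]
Op 2: conn=16 S1=40 S2=40 S3=35 S4=21 blocked=[]
Op 3: conn=4 S1=40 S2=40 S3=35 S4=9 blocked=[]
Op 4: conn=-6 S1=40 S2=30 S3=35 S4=9 blocked=[1, 2, 3, 4]
Op 5: conn=13 S1=40 S2=30 S3=35 S4=9 blocked=[]
Op 6: conn=6 S1=40 S2=23 S3=35 S4=9 blocked=[]
Op 7: conn=-11 S1=40 S2=6 S3=35 S4=9 blocked=[1, 2, 3, 4]
Op 8: conn=-11 S1=40 S2=6 S3=35 S4=34 blocked=[1, 2, 3, 4]
Op 9: conn=-11 S1=40 S2=21 S3=35 S4=34 blocked=[1, 2, 3, 4]
Op 10: conn=-22 S1=40 S2=10 S3=35 S4=34 blocked=[1, 2, 3, 4]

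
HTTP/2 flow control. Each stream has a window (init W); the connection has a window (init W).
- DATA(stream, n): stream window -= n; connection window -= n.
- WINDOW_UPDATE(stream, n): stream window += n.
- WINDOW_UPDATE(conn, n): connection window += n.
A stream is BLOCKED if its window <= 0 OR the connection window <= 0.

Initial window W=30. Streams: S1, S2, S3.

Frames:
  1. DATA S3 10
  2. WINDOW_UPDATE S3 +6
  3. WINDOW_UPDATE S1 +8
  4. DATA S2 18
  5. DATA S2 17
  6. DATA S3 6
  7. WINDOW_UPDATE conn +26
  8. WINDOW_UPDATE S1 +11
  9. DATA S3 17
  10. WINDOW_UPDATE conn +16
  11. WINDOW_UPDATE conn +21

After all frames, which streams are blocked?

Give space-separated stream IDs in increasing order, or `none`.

Op 1: conn=20 S1=30 S2=30 S3=20 blocked=[]
Op 2: conn=20 S1=30 S2=30 S3=26 blocked=[]
Op 3: conn=20 S1=38 S2=30 S3=26 blocked=[]
Op 4: conn=2 S1=38 S2=12 S3=26 blocked=[]
Op 5: conn=-15 S1=38 S2=-5 S3=26 blocked=[1, 2, 3]
Op 6: conn=-21 S1=38 S2=-5 S3=20 blocked=[1, 2, 3]
Op 7: conn=5 S1=38 S2=-5 S3=20 blocked=[2]
Op 8: conn=5 S1=49 S2=-5 S3=20 blocked=[2]
Op 9: conn=-12 S1=49 S2=-5 S3=3 blocked=[1, 2, 3]
Op 10: conn=4 S1=49 S2=-5 S3=3 blocked=[2]
Op 11: conn=25 S1=49 S2=-5 S3=3 blocked=[2]

Answer: S2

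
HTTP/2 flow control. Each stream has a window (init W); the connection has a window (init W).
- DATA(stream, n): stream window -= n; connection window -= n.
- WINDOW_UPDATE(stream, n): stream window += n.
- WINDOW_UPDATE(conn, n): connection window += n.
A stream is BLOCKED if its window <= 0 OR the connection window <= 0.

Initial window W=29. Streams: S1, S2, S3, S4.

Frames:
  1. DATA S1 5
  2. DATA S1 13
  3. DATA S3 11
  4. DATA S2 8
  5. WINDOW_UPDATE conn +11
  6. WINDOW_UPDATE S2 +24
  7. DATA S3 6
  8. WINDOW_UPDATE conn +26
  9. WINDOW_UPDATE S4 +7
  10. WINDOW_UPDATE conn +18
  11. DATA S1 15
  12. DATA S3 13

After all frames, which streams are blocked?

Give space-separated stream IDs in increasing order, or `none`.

Op 1: conn=24 S1=24 S2=29 S3=29 S4=29 blocked=[]
Op 2: conn=11 S1=11 S2=29 S3=29 S4=29 blocked=[]
Op 3: conn=0 S1=11 S2=29 S3=18 S4=29 blocked=[1, 2, 3, 4]
Op 4: conn=-8 S1=11 S2=21 S3=18 S4=29 blocked=[1, 2, 3, 4]
Op 5: conn=3 S1=11 S2=21 S3=18 S4=29 blocked=[]
Op 6: conn=3 S1=11 S2=45 S3=18 S4=29 blocked=[]
Op 7: conn=-3 S1=11 S2=45 S3=12 S4=29 blocked=[1, 2, 3, 4]
Op 8: conn=23 S1=11 S2=45 S3=12 S4=29 blocked=[]
Op 9: conn=23 S1=11 S2=45 S3=12 S4=36 blocked=[]
Op 10: conn=41 S1=11 S2=45 S3=12 S4=36 blocked=[]
Op 11: conn=26 S1=-4 S2=45 S3=12 S4=36 blocked=[1]
Op 12: conn=13 S1=-4 S2=45 S3=-1 S4=36 blocked=[1, 3]

Answer: S1 S3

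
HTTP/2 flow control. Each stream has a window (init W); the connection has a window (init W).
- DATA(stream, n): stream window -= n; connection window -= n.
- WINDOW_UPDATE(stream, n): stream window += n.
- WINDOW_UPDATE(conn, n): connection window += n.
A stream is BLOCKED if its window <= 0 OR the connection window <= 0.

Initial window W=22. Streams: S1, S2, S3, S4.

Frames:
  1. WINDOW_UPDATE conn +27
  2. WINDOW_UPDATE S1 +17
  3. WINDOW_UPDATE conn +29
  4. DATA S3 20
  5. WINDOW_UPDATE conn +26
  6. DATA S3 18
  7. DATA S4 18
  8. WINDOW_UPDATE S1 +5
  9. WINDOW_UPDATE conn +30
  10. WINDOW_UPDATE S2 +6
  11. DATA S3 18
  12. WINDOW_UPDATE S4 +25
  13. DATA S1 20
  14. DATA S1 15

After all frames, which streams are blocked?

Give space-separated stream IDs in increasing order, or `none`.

Op 1: conn=49 S1=22 S2=22 S3=22 S4=22 blocked=[]
Op 2: conn=49 S1=39 S2=22 S3=22 S4=22 blocked=[]
Op 3: conn=78 S1=39 S2=22 S3=22 S4=22 blocked=[]
Op 4: conn=58 S1=39 S2=22 S3=2 S4=22 blocked=[]
Op 5: conn=84 S1=39 S2=22 S3=2 S4=22 blocked=[]
Op 6: conn=66 S1=39 S2=22 S3=-16 S4=22 blocked=[3]
Op 7: conn=48 S1=39 S2=22 S3=-16 S4=4 blocked=[3]
Op 8: conn=48 S1=44 S2=22 S3=-16 S4=4 blocked=[3]
Op 9: conn=78 S1=44 S2=22 S3=-16 S4=4 blocked=[3]
Op 10: conn=78 S1=44 S2=28 S3=-16 S4=4 blocked=[3]
Op 11: conn=60 S1=44 S2=28 S3=-34 S4=4 blocked=[3]
Op 12: conn=60 S1=44 S2=28 S3=-34 S4=29 blocked=[3]
Op 13: conn=40 S1=24 S2=28 S3=-34 S4=29 blocked=[3]
Op 14: conn=25 S1=9 S2=28 S3=-34 S4=29 blocked=[3]

Answer: S3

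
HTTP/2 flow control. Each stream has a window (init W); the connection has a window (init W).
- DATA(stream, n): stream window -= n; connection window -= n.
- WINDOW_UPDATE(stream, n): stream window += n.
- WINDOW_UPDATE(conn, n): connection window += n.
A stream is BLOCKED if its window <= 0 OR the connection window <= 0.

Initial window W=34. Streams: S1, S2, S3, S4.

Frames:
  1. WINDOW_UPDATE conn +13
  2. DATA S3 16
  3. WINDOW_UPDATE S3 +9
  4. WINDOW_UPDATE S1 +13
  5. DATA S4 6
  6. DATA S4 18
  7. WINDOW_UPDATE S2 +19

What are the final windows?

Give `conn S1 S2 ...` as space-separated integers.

Op 1: conn=47 S1=34 S2=34 S3=34 S4=34 blocked=[]
Op 2: conn=31 S1=34 S2=34 S3=18 S4=34 blocked=[]
Op 3: conn=31 S1=34 S2=34 S3=27 S4=34 blocked=[]
Op 4: conn=31 S1=47 S2=34 S3=27 S4=34 blocked=[]
Op 5: conn=25 S1=47 S2=34 S3=27 S4=28 blocked=[]
Op 6: conn=7 S1=47 S2=34 S3=27 S4=10 blocked=[]
Op 7: conn=7 S1=47 S2=53 S3=27 S4=10 blocked=[]

Answer: 7 47 53 27 10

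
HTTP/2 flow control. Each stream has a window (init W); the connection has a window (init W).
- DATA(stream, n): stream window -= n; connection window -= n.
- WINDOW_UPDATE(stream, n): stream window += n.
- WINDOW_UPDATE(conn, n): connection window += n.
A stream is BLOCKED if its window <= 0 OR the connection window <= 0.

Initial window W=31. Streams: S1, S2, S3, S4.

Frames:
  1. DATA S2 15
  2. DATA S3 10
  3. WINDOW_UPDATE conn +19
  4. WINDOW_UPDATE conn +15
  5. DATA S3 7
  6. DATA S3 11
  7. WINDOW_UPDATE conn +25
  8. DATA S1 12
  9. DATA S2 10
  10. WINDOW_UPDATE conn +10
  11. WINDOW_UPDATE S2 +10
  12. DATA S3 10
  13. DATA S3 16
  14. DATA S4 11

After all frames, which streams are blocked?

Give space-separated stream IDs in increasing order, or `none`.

Answer: S1 S2 S3 S4

Derivation:
Op 1: conn=16 S1=31 S2=16 S3=31 S4=31 blocked=[]
Op 2: conn=6 S1=31 S2=16 S3=21 S4=31 blocked=[]
Op 3: conn=25 S1=31 S2=16 S3=21 S4=31 blocked=[]
Op 4: conn=40 S1=31 S2=16 S3=21 S4=31 blocked=[]
Op 5: conn=33 S1=31 S2=16 S3=14 S4=31 blocked=[]
Op 6: conn=22 S1=31 S2=16 S3=3 S4=31 blocked=[]
Op 7: conn=47 S1=31 S2=16 S3=3 S4=31 blocked=[]
Op 8: conn=35 S1=19 S2=16 S3=3 S4=31 blocked=[]
Op 9: conn=25 S1=19 S2=6 S3=3 S4=31 blocked=[]
Op 10: conn=35 S1=19 S2=6 S3=3 S4=31 blocked=[]
Op 11: conn=35 S1=19 S2=16 S3=3 S4=31 blocked=[]
Op 12: conn=25 S1=19 S2=16 S3=-7 S4=31 blocked=[3]
Op 13: conn=9 S1=19 S2=16 S3=-23 S4=31 blocked=[3]
Op 14: conn=-2 S1=19 S2=16 S3=-23 S4=20 blocked=[1, 2, 3, 4]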